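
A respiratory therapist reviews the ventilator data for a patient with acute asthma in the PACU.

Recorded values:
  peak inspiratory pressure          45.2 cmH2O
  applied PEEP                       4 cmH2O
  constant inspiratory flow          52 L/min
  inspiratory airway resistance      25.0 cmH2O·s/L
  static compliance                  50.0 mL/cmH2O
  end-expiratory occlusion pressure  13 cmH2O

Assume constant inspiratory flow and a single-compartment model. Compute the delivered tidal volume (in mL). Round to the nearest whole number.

Flow: 52 L/min ÷ 60 = 0.8667 L/s.
Total PEEP = 13 cmH2O (set 4 + intrinsic 9); this is the baseline alveolar pressure.
Equation of motion (constant flow): PIP = Vt/C + R·V̇ + PEEP.
Vt/C = PIP − R·V̇ − PEEP = 45.2 − 21.668 − 13 = 10.532 cmH2O.
Vt = C × 10.532 = 50.0 × 10.532 = 526.6 mL.

527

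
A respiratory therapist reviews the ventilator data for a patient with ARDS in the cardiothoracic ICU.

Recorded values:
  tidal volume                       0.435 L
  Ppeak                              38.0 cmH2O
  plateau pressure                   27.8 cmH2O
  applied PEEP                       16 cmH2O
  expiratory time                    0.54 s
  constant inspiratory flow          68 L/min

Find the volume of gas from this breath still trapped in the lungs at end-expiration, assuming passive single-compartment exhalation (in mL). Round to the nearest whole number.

Flow: 68 L/min ÷ 60 = 1.1333 L/s.
R = (PIP − Pplat)/V̇ = (38.0 − 27.8) / 1.1333 = 10.2/1.1333 = 9.0 cmH2O·s/L.
C = Vt/(Pplat − PEEP) = 435.0 / (27.8 − 16) = 435.0/11.8 = 36.864 mL/cmH2O.
τ = R × C = 9.0 × 0.03686 L/cmH2O = 0.3317 s.
Fraction remaining = e^(−Te/τ) = e^(−0.54/0.3317) = 0.1963.
Trapped volume = 435.0 × 0.1963 = 85.391 mL.

85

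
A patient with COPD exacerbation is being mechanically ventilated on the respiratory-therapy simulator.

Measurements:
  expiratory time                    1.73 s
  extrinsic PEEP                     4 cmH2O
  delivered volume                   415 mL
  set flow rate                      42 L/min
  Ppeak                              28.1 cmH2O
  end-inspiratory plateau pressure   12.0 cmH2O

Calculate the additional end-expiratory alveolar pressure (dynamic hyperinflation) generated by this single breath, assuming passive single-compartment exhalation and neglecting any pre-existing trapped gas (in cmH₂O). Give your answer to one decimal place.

1.9

Flow: 42 L/min ÷ 60 = 0.7 L/s.
R = (PIP − Pplat)/V̇ = (28.1 − 12.0) / 0.7 = 16.1/0.7 = 23.0 cmH2O·s/L.
C = Vt/(Pplat − PEEP) = 415.0 / (12.0 − 4) = 415.0/8.0 = 51.875 mL/cmH2O.
τ = R × C = 23.0 × 0.05188 L/cmH2O = 1.193 s.
Fraction remaining = e^(−Te/τ) = e^(−1.73/1.193) = 0.2345; trapped volume = 415.0 × 0.2345 = 97.318 mL.
Additional alveolar pressure from trapping ≈ V_trapped / C = 97.318 / 51.875 = 1.876 cmH2O.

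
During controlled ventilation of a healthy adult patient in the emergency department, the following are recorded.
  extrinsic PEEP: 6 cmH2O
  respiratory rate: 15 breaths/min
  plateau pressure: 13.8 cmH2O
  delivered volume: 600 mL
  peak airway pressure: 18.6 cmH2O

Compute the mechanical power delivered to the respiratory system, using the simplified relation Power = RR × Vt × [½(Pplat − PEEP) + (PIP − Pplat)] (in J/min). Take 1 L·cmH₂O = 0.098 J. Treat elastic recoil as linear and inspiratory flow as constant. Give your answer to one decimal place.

7.7

Per-breath work = Vt × [½(Pplat−PEEP) + (PIP−Pplat)] = 0.600 × [0.5×7.8 + 4.8] = 0.600 × 8.7 = 5.22 L·cmH2O.
Power = 15 × 5.22 = 78.3 L·cmH2O/min.
× 0.098 J/(L·cmH2O) → 7.673 J/min.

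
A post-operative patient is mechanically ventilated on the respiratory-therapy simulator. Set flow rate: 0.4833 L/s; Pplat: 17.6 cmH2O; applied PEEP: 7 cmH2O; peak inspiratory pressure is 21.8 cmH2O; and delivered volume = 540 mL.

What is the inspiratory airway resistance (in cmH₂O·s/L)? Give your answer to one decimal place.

8.7

Raw = (PIP − Pplat) / flow = (21.8 − 17.6) / 0.4833 = 4.2 / 0.4833 = 8.69 cmH2O·s/L.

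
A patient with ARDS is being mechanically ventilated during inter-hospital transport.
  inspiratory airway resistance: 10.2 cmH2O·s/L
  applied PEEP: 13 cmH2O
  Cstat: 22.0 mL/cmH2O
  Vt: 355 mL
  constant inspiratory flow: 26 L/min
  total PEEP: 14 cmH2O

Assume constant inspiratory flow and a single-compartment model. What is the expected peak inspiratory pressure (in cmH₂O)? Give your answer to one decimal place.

Flow: 26 L/min ÷ 60 = 0.4333 L/s.
Total PEEP = 14 cmH2O (set 13 + intrinsic 1); this is the baseline alveolar pressure.
Equation of motion (constant flow): PIP = Vt/C + R·V̇ + PEEP.
PIP = 355/22.0 + 10.2×0.4333 + 14 = 16.136 + 4.42 + 14 = 34.556 cmH2O.

34.6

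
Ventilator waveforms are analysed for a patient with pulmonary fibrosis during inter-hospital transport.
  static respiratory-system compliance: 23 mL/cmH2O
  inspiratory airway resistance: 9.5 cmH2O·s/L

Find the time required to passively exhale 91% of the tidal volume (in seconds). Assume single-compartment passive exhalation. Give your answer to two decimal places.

0.53

τ = R × C = 9.5 × 23 mL/cmH2O = 9.5 × 0.023 L/cmH2O = 0.2185 s.
Exhaled fraction f = 1 − e^(−t/τ) → t = −τ·ln(1 − f) = −0.2185·ln(0.09) = 0.5261 s.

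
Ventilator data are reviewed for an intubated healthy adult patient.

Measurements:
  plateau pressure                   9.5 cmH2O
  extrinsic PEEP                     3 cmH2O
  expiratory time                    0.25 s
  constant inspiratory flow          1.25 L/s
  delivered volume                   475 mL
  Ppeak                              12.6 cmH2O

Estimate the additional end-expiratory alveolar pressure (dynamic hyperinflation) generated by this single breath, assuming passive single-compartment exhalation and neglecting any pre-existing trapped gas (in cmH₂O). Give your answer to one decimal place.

1.6

R = (PIP − Pplat)/V̇ = (12.6 − 9.5) / 1.25 = 3.1/1.25 = 2.48 cmH2O·s/L.
C = Vt/(Pplat − PEEP) = 475.0 / (9.5 − 3) = 475.0/6.5 = 73.077 mL/cmH2O.
τ = R × C = 2.48 × 0.07308 L/cmH2O = 0.1812 s.
Fraction remaining = e^(−Te/τ) = e^(−0.25/0.1812) = 0.2517; trapped volume = 475.0 × 0.2517 = 119.56 mL.
Additional alveolar pressure from trapping ≈ V_trapped / C = 119.56 / 73.077 = 1.636 cmH2O.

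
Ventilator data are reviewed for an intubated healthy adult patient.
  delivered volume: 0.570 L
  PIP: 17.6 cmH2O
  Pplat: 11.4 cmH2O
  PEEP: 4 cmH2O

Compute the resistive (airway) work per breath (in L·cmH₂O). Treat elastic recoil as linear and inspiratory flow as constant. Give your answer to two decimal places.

3.53

With constant inspiratory flow the resistive pressure is constant at PIP − Pplat = 17.6 − 11.4 = 6.2 cmH2O, so resistive work = 6.2 × 0.570 = 3.534 L·cmH2O.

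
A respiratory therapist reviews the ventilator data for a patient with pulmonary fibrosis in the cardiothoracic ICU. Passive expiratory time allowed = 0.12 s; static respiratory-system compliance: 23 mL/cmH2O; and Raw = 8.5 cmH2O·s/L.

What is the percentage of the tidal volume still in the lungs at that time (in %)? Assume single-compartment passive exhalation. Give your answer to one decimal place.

τ = R × C = 8.5 × 23 mL/cmH2O = 8.5 × 0.023 L/cmH2O = 0.1955 s.
Passive exhalation: V(t)/V₀ = e^(−t/τ) = e^(−0.12/0.1955) = 0.5413.
Fraction remaining = 0.5413 → 54.13%.

54.1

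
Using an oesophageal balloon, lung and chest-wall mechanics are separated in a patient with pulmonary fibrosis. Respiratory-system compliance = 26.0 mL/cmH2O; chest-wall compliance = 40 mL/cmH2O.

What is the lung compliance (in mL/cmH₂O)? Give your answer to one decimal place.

1/CL = 1/Crs − 1/Ccw.
1/CL = 1/26.0 − 1/40 = 0.01346.
CL = 74.294 mL/cmH2O.

74.3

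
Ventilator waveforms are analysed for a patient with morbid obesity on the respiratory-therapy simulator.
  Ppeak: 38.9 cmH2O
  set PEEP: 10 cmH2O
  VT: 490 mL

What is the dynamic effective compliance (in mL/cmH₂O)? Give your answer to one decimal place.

Dynamic compliance = Vt / (PIP − PEEP) = 490 / (38.9 − 10) = 490 / 28.9 = 16.955 mL/cmH2O.

17.0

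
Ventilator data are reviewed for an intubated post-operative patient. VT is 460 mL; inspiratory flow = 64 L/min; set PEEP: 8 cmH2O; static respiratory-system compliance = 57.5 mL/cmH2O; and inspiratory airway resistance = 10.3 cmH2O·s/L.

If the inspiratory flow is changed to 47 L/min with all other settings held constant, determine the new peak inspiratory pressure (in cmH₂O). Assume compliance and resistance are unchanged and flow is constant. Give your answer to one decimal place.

24.1

Flow: 64 L/min ÷ 60 = 1.0667 L/s.
New flow: 47 L/min ÷ 60 = 0.7833 L/s.
PIP = Vt/C + R·V̇ + PEEP (constant-flow equation of motion).
Only the resistive term changes: ΔPIP = R × ΔV̇ = 10.3 × (0.7833 − 1.0667) = 10.3 × -0.2834 = -2.919 cmH2O.
Original PIP = 460/57.5 + 10.3×1.0667 + 8 = 26.987 cmH2O; new PIP = 26.987 + (-2.919) = 24.068 cmH2O.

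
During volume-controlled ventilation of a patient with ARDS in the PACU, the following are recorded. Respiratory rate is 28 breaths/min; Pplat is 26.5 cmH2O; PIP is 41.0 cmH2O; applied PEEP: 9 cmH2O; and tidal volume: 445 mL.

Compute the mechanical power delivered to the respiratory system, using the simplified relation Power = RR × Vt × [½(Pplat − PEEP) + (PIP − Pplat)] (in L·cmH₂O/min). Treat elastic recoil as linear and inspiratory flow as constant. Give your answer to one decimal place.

Per-breath work = Vt × [½(Pplat−PEEP) + (PIP−Pplat)] = 0.445 × [0.5×17.5 + 14.5] = 0.445 × 23.25 = 10.346 L·cmH2O.
Power = 28 × 10.346 = 289.69 L·cmH2O/min.

289.7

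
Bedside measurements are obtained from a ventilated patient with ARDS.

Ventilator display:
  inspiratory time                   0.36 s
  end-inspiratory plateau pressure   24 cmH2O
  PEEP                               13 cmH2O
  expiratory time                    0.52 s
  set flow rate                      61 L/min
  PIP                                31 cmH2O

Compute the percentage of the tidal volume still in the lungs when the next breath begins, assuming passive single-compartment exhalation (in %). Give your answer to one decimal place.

10.3

Flow: 61 L/min ÷ 60 = 1.0167 L/s.
Vt = flow × Ti = 1.0167 L/s × 0.36 s × 1000 mL/L = 366.01 mL.
R = (PIP − Pplat)/V̇ = (31 − 24) / 1.0167 = 7.0/1.0167 = 6.885 cmH2O·s/L.
C = Vt/(Pplat − PEEP) = 366.01 / (24 − 13) = 366.01/11.0 = 33.274 mL/cmH2O.
τ = R × C = 6.885 × 0.03327 L/cmH2O = 0.2291 s.
Fraction remaining at end-expiration = e^(−Te/τ) = e^(−0.52/0.2291) = 0.1033 → 10.33%.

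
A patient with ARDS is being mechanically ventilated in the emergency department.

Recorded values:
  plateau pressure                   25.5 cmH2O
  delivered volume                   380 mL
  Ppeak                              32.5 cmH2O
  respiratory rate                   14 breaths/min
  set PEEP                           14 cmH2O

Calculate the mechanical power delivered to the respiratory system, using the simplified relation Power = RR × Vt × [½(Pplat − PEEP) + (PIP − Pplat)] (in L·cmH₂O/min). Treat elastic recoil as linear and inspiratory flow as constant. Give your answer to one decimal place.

67.8

Per-breath work = Vt × [½(Pplat−PEEP) + (PIP−Pplat)] = 0.380 × [0.5×11.5 + 7.0] = 0.380 × 12.75 = 4.845 L·cmH2O.
Power = 14 × 4.845 = 67.83 L·cmH2O/min.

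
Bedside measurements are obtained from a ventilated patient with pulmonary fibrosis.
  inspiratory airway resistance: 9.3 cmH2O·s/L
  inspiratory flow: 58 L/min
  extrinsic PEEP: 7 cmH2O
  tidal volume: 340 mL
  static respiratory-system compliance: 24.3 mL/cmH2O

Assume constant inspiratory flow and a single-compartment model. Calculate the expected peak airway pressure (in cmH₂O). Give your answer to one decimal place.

30.0

Flow: 58 L/min ÷ 60 = 0.9667 L/s.
Equation of motion (constant flow): PIP = Vt/C + R·V̇ + PEEP.
PIP = 340/24.3 + 9.3×0.9667 + 7 = 13.992 + 8.99 + 7 = 29.982 cmH2O.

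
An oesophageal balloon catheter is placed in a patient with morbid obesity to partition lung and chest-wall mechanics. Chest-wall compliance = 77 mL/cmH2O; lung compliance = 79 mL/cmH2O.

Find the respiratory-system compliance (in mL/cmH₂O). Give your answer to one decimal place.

39.0

Lung and chest wall are elastances in series: 1/Crs = 1/CL + 1/Ccw.
1/Crs = 1/79 + 1/77 = 0.02565.
Crs = 38.986 mL/cmH2O.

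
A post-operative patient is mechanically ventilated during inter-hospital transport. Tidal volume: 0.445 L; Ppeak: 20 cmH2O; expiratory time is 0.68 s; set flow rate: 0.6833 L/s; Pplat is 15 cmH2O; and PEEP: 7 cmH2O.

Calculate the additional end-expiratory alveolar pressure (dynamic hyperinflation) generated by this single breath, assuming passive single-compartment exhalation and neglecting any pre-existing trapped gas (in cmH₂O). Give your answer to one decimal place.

R = (PIP − Pplat)/V̇ = (20 − 15) / 0.6833 = 5.0/0.6833 = 7.317 cmH2O·s/L.
C = Vt/(Pplat − PEEP) = 445.0 / (15 − 7) = 445.0/8.0 = 55.625 mL/cmH2O.
τ = R × C = 7.317 × 0.05563 L/cmH2O = 0.407 s.
Fraction remaining = e^(−Te/τ) = e^(−0.68/0.407) = 0.1881; trapped volume = 445.0 × 0.1881 = 83.705 mL.
Additional alveolar pressure from trapping ≈ V_trapped / C = 83.705 / 55.625 = 1.505 cmH2O.

1.5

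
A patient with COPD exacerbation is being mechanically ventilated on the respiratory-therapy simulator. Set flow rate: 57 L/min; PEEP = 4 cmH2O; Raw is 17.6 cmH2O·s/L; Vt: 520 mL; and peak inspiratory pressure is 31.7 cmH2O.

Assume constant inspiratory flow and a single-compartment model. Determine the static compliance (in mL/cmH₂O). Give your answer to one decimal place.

Flow: 57 L/min ÷ 60 = 0.95 L/s.
Equation of motion (constant flow): PIP = Vt/C + R·V̇ + PEEP.
Vt/C = PIP − R·V̇ − PEEP = 31.7 − 17.6×0.95 − 4 = 31.7 − 16.72 − 4 = 10.98 cmH2O.
C = Vt / 10.98 = 520 / 10.98 = 47.359 mL/cmH2O.

47.4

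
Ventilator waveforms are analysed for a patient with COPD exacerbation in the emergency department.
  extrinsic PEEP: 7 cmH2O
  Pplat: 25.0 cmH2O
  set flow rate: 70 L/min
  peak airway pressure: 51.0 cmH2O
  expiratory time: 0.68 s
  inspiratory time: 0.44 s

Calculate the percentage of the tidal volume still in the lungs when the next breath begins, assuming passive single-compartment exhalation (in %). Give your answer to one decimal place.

34.3

Flow: 70 L/min ÷ 60 = 1.1667 L/s.
Vt = flow × Ti = 1.1667 L/s × 0.44 s × 1000 mL/L = 513.35 mL.
R = (PIP − Pplat)/V̇ = (51.0 − 25.0) / 1.1667 = 26.0/1.1667 = 22.285 cmH2O·s/L.
C = Vt/(Pplat − PEEP) = 513.35 / (25.0 − 7) = 513.35/18.0 = 28.519 mL/cmH2O.
τ = R × C = 22.285 × 0.02852 L/cmH2O = 0.6356 s.
Fraction remaining at end-expiration = e^(−Te/τ) = e^(−0.68/0.6356) = 0.3431 → 34.31%.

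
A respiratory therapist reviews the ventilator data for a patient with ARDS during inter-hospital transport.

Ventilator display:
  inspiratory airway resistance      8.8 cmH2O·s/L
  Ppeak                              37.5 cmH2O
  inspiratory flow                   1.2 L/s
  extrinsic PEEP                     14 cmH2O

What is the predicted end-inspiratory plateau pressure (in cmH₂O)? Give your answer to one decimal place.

26.9

Pplat = PIP − Raw × flow = 37.5 − 8.8 × 1.2 = 37.5 − 10.56 = 26.94 cmH2O.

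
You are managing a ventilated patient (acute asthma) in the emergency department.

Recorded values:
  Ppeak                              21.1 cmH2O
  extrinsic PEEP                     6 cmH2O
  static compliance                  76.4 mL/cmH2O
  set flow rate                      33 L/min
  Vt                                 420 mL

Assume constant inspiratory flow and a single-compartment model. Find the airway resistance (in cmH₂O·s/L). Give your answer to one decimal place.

17.5

Flow: 33 L/min ÷ 60 = 0.55 L/s.
Equation of motion (constant flow): PIP = Vt/C + R·V̇ + PEEP.
R·V̇ = PIP − Vt/C − PEEP = 21.1 − 420/76.4 − 6 = 21.1 − 5.497 − 6 = 9.603 cmH2O.
R = 9.603 / 0.55 = 17.46 cmH2O·s/L.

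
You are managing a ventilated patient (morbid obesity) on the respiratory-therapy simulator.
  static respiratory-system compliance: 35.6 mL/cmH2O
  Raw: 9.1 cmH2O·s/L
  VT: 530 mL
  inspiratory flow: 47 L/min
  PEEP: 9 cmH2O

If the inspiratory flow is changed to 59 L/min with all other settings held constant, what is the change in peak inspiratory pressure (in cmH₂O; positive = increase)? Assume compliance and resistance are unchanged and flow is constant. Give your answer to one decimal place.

1.8

Flow: 47 L/min ÷ 60 = 0.7833 L/s.
New flow: 59 L/min ÷ 60 = 0.9833 L/s.
PIP = Vt/C + R·V̇ + PEEP (constant-flow equation of motion).
Only the resistive term changes: ΔPIP = R × ΔV̇ = 9.1 × (0.9833 − 0.7833) = 9.1 × 0.2 = 1.82 cmH2O.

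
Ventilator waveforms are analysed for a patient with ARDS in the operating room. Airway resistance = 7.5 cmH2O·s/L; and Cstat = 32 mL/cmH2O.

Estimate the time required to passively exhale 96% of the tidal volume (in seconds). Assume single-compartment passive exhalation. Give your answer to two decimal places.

0.77

τ = R × C = 7.5 × 32 mL/cmH2O = 7.5 × 0.032 L/cmH2O = 0.24 s.
Exhaled fraction f = 1 − e^(−t/τ) → t = −τ·ln(1 − f) = −0.24·ln(0.04) = 0.7725 s.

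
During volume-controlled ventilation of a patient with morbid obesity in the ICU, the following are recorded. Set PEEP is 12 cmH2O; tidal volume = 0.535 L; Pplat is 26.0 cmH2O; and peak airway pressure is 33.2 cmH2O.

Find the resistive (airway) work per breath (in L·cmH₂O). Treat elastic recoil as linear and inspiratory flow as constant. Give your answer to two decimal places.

With constant inspiratory flow the resistive pressure is constant at PIP − Pplat = 33.2 − 26.0 = 7.2 cmH2O, so resistive work = 7.2 × 0.535 = 3.852 L·cmH2O.

3.85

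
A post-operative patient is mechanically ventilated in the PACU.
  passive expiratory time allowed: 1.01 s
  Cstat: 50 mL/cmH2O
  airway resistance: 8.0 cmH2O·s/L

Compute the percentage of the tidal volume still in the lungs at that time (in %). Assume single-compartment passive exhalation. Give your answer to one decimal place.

τ = R × C = 8.0 × 50 mL/cmH2O = 8.0 × 0.050 L/cmH2O = 0.4 s.
Passive exhalation: V(t)/V₀ = e^(−t/τ) = e^(−1.01/0.4) = 0.08006.
Fraction remaining = 0.08006 → 8.006%.

8.0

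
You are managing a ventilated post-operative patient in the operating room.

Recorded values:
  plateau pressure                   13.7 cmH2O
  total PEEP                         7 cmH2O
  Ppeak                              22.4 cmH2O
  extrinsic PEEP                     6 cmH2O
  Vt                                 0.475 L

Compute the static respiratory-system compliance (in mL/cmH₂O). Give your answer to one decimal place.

End-expiratory occlusion gives total PEEP = 7 cmH2O (intrinsic PEEP = 7 − 6 = 1). Use total PEEP for the elastic gradient.
Cstat = Vt / (Pplat − PEEPtotal) = 475 / (13.7 − 7) = 475 / 6.7 = 70.896 mL/cmH2O.

70.9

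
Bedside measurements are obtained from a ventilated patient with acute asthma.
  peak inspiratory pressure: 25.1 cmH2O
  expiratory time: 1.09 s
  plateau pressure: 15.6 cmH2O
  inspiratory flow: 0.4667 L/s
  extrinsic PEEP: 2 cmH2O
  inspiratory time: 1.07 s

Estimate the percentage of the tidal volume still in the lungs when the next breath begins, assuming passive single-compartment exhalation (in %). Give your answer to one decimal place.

Vt = flow × Ti = 0.4667 L/s × 1.07 s × 1000 mL/L = 499.37 mL.
R = (PIP − Pplat)/V̇ = (25.1 − 15.6) / 0.4667 = 9.5/0.4667 = 20.356 cmH2O·s/L.
C = Vt/(Pplat − PEEP) = 499.37 / (15.6 − 2) = 499.37/13.6 = 36.718 mL/cmH2O.
τ = R × C = 20.356 × 0.03672 L/cmH2O = 0.7475 s.
Fraction remaining at end-expiration = e^(−Te/τ) = e^(−1.09/0.7475) = 0.2327 → 23.27%.

23.3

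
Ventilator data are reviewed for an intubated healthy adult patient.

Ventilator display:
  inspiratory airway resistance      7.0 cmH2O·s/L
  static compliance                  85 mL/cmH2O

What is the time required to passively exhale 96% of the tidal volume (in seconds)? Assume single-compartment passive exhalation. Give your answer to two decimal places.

1.92

τ = R × C = 7.0 × 85 mL/cmH2O = 7.0 × 0.085 L/cmH2O = 0.595 s.
Exhaled fraction f = 1 − e^(−t/τ) → t = −τ·ln(1 − f) = −0.595·ln(0.04) = 1.915 s.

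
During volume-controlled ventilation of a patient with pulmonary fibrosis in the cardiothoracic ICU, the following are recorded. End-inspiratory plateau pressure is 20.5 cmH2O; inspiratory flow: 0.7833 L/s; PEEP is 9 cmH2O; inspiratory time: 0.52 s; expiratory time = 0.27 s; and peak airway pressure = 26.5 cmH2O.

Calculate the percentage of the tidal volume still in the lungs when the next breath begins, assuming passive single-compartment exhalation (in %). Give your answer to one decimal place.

37.0

Vt = flow × Ti = 0.7833 L/s × 0.52 s × 1000 mL/L = 407.32 mL.
R = (PIP − Pplat)/V̇ = (26.5 − 20.5) / 0.7833 = 6.0/0.7833 = 7.66 cmH2O·s/L.
C = Vt/(Pplat − PEEP) = 407.32 / (20.5 − 9) = 407.32/11.5 = 35.419 mL/cmH2O.
τ = R × C = 7.66 × 0.03542 L/cmH2O = 0.2713 s.
Fraction remaining at end-expiration = e^(−Te/τ) = e^(−0.27/0.2713) = 0.3696 → 36.96%.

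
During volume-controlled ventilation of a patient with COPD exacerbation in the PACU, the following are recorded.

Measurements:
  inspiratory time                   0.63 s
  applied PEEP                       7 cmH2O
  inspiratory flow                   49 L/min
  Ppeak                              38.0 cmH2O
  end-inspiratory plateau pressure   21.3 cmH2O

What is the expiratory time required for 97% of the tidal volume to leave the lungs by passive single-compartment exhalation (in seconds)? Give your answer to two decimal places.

2.58

Flow: 49 L/min ÷ 60 = 0.8167 L/s.
Vt = flow × Ti = 0.8167 L/s × 0.63 s × 1000 mL/L = 514.52 mL.
R = (PIP − Pplat)/V̇ = (38.0 − 21.3) / 0.8167 = 16.7/0.8167 = 20.448 cmH2O·s/L.
C = Vt/(Pplat − PEEP) = 514.52 / (21.3 − 7) = 514.52/14.3 = 35.98 mL/cmH2O.
τ = R × C = 20.448 × 0.03598 L/cmH2O = 0.7357 s.
t = −τ·ln(1 − 0.97) = −0.7357·ln(0.03) = 2.58 s.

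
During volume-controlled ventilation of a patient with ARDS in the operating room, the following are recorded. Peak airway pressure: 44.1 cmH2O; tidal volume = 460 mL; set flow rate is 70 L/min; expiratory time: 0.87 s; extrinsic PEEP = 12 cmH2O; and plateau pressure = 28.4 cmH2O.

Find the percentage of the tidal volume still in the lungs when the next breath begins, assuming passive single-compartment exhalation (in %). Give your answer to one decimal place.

Flow: 70 L/min ÷ 60 = 1.1667 L/s.
R = (PIP − Pplat)/V̇ = (44.1 − 28.4) / 1.1667 = 15.7/1.1667 = 13.457 cmH2O·s/L.
C = Vt/(Pplat − PEEP) = 460.0 / (28.4 − 12) = 460.0/16.4 = 28.049 mL/cmH2O.
τ = R × C = 13.457 × 0.02805 L/cmH2O = 0.3775 s.
Fraction remaining at end-expiration = e^(−Te/τ) = e^(−0.87/0.3775) = 0.0998 → 9.98%.

10.0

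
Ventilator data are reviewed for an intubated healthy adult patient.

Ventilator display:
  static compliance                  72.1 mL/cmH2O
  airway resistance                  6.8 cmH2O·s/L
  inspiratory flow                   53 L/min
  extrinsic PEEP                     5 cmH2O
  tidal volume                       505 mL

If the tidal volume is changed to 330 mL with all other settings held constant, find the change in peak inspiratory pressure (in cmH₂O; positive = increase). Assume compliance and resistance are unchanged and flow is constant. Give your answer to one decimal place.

-2.4

PIP = Vt/C + R·V̇ + PEEP (constant-flow equation of motion).
Only the elastic term changes: ΔPIP = ΔVt / C = (330 − 505) / 72.1 = -2.427 cmH2O.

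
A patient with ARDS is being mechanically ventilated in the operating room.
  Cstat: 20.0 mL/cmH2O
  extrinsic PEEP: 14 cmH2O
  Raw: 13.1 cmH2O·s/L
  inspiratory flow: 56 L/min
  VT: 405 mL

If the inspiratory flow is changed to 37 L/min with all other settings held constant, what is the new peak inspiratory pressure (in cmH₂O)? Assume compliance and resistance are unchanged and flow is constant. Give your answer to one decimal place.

42.3

Flow: 56 L/min ÷ 60 = 0.9333 L/s.
New flow: 37 L/min ÷ 60 = 0.6167 L/s.
PIP = Vt/C + R·V̇ + PEEP (constant-flow equation of motion).
Only the resistive term changes: ΔPIP = R × ΔV̇ = 13.1 × (0.6167 − 0.9333) = 13.1 × -0.3166 = -4.147 cmH2O.
Original PIP = 405/20.0 + 13.1×0.9333 + 14 = 46.476 cmH2O; new PIP = 46.476 + (-4.147) = 42.329 cmH2O.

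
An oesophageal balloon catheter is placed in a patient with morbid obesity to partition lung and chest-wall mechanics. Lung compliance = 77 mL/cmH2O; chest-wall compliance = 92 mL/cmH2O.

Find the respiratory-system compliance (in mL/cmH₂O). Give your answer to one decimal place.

41.9

Lung and chest wall are elastances in series: 1/Crs = 1/CL + 1/Ccw.
1/Crs = 1/77 + 1/92 = 0.02386.
Crs = 41.911 mL/cmH2O.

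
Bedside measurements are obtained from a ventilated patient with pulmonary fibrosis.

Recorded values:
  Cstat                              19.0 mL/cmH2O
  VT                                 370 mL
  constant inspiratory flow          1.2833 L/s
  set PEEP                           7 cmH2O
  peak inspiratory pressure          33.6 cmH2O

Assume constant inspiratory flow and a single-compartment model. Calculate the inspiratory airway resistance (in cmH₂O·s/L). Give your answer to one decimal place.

Equation of motion (constant flow): PIP = Vt/C + R·V̇ + PEEP.
R·V̇ = PIP − Vt/C − PEEP = 33.6 − 370/19.0 − 7 = 33.6 − 19.474 − 7 = 7.126 cmH2O.
R = 7.126 / 1.2833 = 5.553 cmH2O·s/L.

5.6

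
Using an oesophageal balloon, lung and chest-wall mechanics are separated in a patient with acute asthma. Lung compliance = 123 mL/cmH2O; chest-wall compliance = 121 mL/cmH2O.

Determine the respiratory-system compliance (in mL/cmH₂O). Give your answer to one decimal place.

61.0

Lung and chest wall are elastances in series: 1/Crs = 1/CL + 1/Ccw.
1/Crs = 1/123 + 1/121 = 0.01639.
Crs = 61.013 mL/cmH2O.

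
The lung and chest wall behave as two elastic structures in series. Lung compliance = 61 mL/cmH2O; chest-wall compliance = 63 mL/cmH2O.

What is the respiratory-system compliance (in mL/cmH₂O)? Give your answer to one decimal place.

Lung and chest wall are elastances in series: 1/Crs = 1/CL + 1/Ccw.
1/Crs = 1/61 + 1/63 = 0.03227.
Crs = 30.989 mL/cmH2O.

31.0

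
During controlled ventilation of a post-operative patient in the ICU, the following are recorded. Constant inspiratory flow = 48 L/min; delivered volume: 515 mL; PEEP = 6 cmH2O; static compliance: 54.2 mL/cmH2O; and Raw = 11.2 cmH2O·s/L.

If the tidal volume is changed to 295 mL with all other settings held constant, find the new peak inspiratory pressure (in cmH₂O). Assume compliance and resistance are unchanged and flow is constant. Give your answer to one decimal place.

20.4

Flow: 48 L/min ÷ 60 = 0.8 L/s.
PIP = Vt/C + R·V̇ + PEEP (constant-flow equation of motion).
Only the elastic term changes: ΔPIP = ΔVt / C = (295 − 515) / 54.2 = -4.059 cmH2O.
Original PIP = 515/54.2 + 11.2×0.8 + 6 = 24.462 cmH2O; new PIP = 24.462 + (-4.059) = 20.403 cmH2O.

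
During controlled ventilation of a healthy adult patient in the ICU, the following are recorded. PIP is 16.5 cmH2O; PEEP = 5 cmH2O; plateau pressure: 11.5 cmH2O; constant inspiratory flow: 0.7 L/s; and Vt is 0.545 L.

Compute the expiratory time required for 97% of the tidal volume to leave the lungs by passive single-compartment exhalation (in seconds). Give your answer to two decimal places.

2.10

R = (PIP − Pplat)/V̇ = (16.5 − 11.5) / 0.7 = 5.0/0.7 = 7.143 cmH2O·s/L.
C = Vt/(Pplat − PEEP) = 545.0 / (11.5 − 5) = 545.0/6.5 = 83.846 mL/cmH2O.
τ = R × C = 7.143 × 0.08385 L/cmH2O = 0.5989 s.
t = −τ·ln(1 − 0.97) = −0.5989·ln(0.03) = 2.1 s.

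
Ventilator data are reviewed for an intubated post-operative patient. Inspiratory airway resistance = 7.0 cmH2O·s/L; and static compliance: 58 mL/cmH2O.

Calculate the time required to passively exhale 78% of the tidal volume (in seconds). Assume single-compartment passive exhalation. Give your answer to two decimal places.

τ = R × C = 7.0 × 58 mL/cmH2O = 7.0 × 0.058 L/cmH2O = 0.406 s.
Exhaled fraction f = 1 − e^(−t/τ) → t = −τ·ln(1 − f) = −0.406·ln(0.22) = 0.6147 s.

0.61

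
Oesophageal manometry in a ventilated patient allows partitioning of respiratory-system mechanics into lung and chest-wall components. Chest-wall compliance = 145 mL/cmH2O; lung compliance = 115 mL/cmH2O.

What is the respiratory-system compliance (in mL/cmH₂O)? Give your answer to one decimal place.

Lung and chest wall are elastances in series: 1/Crs = 1/CL + 1/Ccw.
1/Crs = 1/115 + 1/145 = 0.01559.
Crs = 64.144 mL/cmH2O.

64.1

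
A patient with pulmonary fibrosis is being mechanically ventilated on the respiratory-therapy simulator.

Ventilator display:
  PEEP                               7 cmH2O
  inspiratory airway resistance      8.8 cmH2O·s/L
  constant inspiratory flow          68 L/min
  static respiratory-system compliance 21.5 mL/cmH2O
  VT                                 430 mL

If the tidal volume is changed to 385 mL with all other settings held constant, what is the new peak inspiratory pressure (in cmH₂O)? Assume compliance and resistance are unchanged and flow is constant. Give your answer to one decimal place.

Flow: 68 L/min ÷ 60 = 1.1333 L/s.
PIP = Vt/C + R·V̇ + PEEP (constant-flow equation of motion).
Only the elastic term changes: ΔPIP = ΔVt / C = (385 − 430) / 21.5 = -2.093 cmH2O.
Original PIP = 430/21.5 + 8.8×1.1333 + 7 = 36.973 cmH2O; new PIP = 36.973 + (-2.093) = 34.88 cmH2O.

34.9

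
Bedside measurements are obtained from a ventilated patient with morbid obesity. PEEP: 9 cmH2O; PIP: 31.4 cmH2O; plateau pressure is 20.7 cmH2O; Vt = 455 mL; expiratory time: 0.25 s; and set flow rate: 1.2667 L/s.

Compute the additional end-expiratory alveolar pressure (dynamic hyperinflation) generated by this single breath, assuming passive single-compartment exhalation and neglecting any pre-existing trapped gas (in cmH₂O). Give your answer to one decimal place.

5.5

R = (PIP − Pplat)/V̇ = (31.4 − 20.7) / 1.2667 = 10.7/1.2667 = 8.447 cmH2O·s/L.
C = Vt/(Pplat − PEEP) = 455.0 / (20.7 − 9) = 455.0/11.7 = 38.889 mL/cmH2O.
τ = R × C = 8.447 × 0.03889 L/cmH2O = 0.3285 s.
Fraction remaining = e^(−Te/τ) = e^(−0.25/0.3285) = 0.4672; trapped volume = 455.0 × 0.4672 = 212.58 mL.
Additional alveolar pressure from trapping ≈ V_trapped / C = 212.58 / 38.889 = 5.466 cmH2O.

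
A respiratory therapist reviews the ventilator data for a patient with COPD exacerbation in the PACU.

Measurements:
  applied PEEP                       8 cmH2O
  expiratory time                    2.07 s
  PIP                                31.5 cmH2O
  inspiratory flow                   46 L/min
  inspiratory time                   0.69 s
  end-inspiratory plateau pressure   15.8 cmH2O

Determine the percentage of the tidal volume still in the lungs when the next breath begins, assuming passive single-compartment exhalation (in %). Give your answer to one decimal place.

Flow: 46 L/min ÷ 60 = 0.7667 L/s.
Vt = flow × Ti = 0.7667 L/s × 0.69 s × 1000 mL/L = 529.02 mL.
R = (PIP − Pplat)/V̇ = (31.5 − 15.8) / 0.7667 = 15.7/0.7667 = 20.477 cmH2O·s/L.
C = Vt/(Pplat − PEEP) = 529.02 / (15.8 − 8) = 529.02/7.8 = 67.823 mL/cmH2O.
τ = R × C = 20.477 × 0.06782 L/cmH2O = 1.389 s.
Fraction remaining at end-expiration = e^(−Te/τ) = e^(−2.07/1.389) = 0.2253 → 22.53%.

22.5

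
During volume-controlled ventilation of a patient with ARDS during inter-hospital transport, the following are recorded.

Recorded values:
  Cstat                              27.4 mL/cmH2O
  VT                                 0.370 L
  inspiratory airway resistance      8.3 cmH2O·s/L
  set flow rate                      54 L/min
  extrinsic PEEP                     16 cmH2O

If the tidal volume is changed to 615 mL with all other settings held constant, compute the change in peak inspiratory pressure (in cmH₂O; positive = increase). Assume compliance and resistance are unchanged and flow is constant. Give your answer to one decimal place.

8.9

PIP = Vt/C + R·V̇ + PEEP (constant-flow equation of motion).
Only the elastic term changes: ΔPIP = ΔVt / C = (615 − 370) / 27.4 = 8.942 cmH2O.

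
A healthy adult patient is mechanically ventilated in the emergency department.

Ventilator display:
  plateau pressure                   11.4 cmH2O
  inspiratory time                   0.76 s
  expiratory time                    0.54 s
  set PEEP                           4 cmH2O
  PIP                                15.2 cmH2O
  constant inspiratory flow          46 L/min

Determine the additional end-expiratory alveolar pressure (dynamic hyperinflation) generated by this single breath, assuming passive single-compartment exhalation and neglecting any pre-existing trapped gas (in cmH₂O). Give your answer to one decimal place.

1.9

Flow: 46 L/min ÷ 60 = 0.7667 L/s.
Vt = flow × Ti = 0.7667 L/s × 0.76 s × 1000 mL/L = 582.69 mL.
R = (PIP − Pplat)/V̇ = (15.2 − 11.4) / 0.7667 = 3.8/0.7667 = 4.956 cmH2O·s/L.
C = Vt/(Pplat − PEEP) = 582.69 / (11.4 − 4) = 582.69/7.4 = 78.742 mL/cmH2O.
τ = R × C = 4.956 × 0.07874 L/cmH2O = 0.3902 s.
Fraction remaining = e^(−Te/τ) = e^(−0.54/0.3902) = 0.2506; trapped volume = 582.69 × 0.2506 = 146.02 mL.
Additional alveolar pressure from trapping ≈ V_trapped / C = 146.02 / 78.742 = 1.854 cmH2O.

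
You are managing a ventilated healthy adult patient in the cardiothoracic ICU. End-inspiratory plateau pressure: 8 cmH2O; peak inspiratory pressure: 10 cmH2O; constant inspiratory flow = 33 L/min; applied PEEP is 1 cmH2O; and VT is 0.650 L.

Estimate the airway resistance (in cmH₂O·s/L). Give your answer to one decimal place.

3.6

Flow: 33 L/min ÷ 60 = 0.55 L/s.
Raw = (PIP − Pplat) / flow = (10 − 8) / 0.55 = 2.0 / 0.55 = 3.636 cmH2O·s/L.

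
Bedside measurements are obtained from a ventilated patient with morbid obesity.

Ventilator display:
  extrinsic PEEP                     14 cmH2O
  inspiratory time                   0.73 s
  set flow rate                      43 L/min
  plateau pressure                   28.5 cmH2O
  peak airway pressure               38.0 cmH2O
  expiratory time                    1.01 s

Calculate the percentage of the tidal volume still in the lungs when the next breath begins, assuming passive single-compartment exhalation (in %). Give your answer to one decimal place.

12.1

Flow: 43 L/min ÷ 60 = 0.7167 L/s.
Vt = flow × Ti = 0.7167 L/s × 0.73 s × 1000 mL/L = 523.19 mL.
R = (PIP − Pplat)/V̇ = (38.0 − 28.5) / 0.7167 = 9.5/0.7167 = 13.255 cmH2O·s/L.
C = Vt/(Pplat − PEEP) = 523.19 / (28.5 − 14) = 523.19/14.5 = 36.082 mL/cmH2O.
τ = R × C = 13.255 × 0.03608 L/cmH2O = 0.4782 s.
Fraction remaining at end-expiration = e^(−Te/τ) = e^(−1.01/0.4782) = 0.121 → 12.1%.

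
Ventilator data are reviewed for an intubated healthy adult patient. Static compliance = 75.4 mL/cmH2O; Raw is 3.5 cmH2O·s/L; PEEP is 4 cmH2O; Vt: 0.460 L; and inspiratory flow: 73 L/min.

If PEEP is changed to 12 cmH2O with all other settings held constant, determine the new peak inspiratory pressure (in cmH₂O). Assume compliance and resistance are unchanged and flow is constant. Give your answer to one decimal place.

22.4

Flow: 73 L/min ÷ 60 = 1.2167 L/s.
PIP = Vt/C + R·V̇ + PEEP (constant-flow equation of motion).
Only the baseline term changes: ΔPIP = ΔPEEP = 12 − 4 = 8.0 cmH2O.
Original PIP = 460/75.4 + 3.5×1.2167 + 4 = 14.359 cmH2O; new PIP = 14.359 + (8.0) = 22.359 cmH2O.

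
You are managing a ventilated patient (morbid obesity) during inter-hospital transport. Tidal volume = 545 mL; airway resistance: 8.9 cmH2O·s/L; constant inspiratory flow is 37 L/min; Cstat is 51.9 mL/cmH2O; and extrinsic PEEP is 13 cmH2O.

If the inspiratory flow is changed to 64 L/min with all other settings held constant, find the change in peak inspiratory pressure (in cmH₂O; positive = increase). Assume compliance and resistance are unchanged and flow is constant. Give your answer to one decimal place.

4.0

Flow: 37 L/min ÷ 60 = 0.6167 L/s.
New flow: 64 L/min ÷ 60 = 1.0667 L/s.
PIP = Vt/C + R·V̇ + PEEP (constant-flow equation of motion).
Only the resistive term changes: ΔPIP = R × ΔV̇ = 8.9 × (1.0667 − 0.6167) = 8.9 × 0.45 = 4.005 cmH2O.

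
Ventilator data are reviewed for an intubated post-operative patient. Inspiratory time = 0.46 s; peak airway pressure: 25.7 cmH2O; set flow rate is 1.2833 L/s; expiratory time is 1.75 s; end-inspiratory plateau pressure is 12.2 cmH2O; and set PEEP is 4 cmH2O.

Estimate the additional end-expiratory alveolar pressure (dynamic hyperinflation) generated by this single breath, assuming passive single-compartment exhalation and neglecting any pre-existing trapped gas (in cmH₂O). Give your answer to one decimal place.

Vt = flow × Ti = 1.2833 L/s × 0.46 s × 1000 mL/L = 590.32 mL.
R = (PIP − Pplat)/V̇ = (25.7 − 12.2) / 1.2833 = 13.5/1.2833 = 10.52 cmH2O·s/L.
C = Vt/(Pplat − PEEP) = 590.32 / (12.2 − 4) = 590.32/8.2 = 71.99 mL/cmH2O.
τ = R × C = 10.52 × 0.07199 L/cmH2O = 0.7573 s.
Fraction remaining = e^(−Te/τ) = e^(−1.75/0.7573) = 0.09918; trapped volume = 590.32 × 0.09918 = 58.548 mL.
Additional alveolar pressure from trapping ≈ V_trapped / C = 58.548 / 71.99 = 0.8133 cmH2O.

0.8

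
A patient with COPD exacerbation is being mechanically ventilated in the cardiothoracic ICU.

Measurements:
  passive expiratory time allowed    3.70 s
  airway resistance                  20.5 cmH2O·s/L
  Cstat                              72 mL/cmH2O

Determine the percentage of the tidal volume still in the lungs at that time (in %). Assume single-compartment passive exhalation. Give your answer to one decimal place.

τ = R × C = 20.5 × 72 mL/cmH2O = 20.5 × 0.072 L/cmH2O = 1.476 s.
Passive exhalation: V(t)/V₀ = e^(−t/τ) = e^(−3.70/1.476) = 0.08153.
Fraction remaining = 0.08153 → 8.153%.

8.2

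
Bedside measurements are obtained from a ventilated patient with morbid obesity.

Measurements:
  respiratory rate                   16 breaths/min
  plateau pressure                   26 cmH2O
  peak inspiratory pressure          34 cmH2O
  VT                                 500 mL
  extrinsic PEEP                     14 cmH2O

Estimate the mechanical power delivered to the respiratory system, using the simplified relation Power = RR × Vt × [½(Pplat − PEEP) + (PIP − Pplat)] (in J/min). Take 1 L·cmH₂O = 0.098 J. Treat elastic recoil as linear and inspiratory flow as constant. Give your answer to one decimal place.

Per-breath work = Vt × [½(Pplat−PEEP) + (PIP−Pplat)] = 0.500 × [0.5×12.0 + 8.0] = 0.500 × 14.0 = 7.0 L·cmH2O.
Power = 16 × 7.0 = 112.0 L·cmH2O/min.
× 0.098 J/(L·cmH2O) → 10.976 J/min.

11.0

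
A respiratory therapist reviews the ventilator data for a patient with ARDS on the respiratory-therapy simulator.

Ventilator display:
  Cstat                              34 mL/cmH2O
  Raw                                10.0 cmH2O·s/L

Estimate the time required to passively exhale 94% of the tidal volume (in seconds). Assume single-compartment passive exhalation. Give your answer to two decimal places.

τ = R × C = 10.0 × 34 mL/cmH2O = 10.0 × 0.034 L/cmH2O = 0.34 s.
Exhaled fraction f = 1 − e^(−t/τ) → t = −τ·ln(1 − f) = −0.34·ln(0.06) = 0.9566 s.

0.96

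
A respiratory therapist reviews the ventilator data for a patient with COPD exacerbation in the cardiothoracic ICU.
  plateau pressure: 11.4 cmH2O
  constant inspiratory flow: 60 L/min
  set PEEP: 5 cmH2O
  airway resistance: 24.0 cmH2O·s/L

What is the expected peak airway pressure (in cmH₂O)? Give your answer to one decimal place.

35.4

Flow: 60 L/min ÷ 60 = 1 L/s.
PIP = Pplat + Raw × flow = 11.4 + 24.0 × 1 = 11.4 + 24.0 = 35.4 cmH2O.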